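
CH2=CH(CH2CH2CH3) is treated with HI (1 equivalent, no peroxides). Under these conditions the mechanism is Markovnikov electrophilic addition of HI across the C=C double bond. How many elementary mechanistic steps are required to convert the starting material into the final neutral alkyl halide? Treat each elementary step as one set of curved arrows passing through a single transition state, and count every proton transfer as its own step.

2

Step 1: Electrophilic addition begins with the π(C=C) electrons forming a bond to the proton of HI. Following Markovnikov's rule, the resulting cation is secondary. The H–I bond breaks heterolytically, releasing I⁻.
(No 1,2-shift: no single shift to an adjacent carbon would give a more stable cation.)
Step 2: The I⁻ anion donates a lone pair to the carbocation, forming the new C–I σ-bond and giving the neutral alkyl halide.
Total: 2 elementary steps.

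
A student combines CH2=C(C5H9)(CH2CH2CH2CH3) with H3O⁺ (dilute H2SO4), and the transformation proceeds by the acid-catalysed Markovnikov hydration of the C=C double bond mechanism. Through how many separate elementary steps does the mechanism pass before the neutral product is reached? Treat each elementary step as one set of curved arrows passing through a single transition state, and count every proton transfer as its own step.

Step 1: Protonation of the alkene by H3O⁺: the π bond acts as the nucleophile and picks up H⁺, giving the more stable (Markovnikov) tertiary carbocation. H2O is released.
(No 1,2-shift: no single shift to an adjacent carbon would give a more stable cation.)
Step 2: Water acts as the nucleophile: an oxygen lone pair bonds to the cationic carbon, giving an oxonium-ion intermediate.
Step 3: Deprotonation of the oxonium ion by a water molecule delivers the neutral alcohol and regenerates the acid catalyst.
Total: 3 elementary steps.

3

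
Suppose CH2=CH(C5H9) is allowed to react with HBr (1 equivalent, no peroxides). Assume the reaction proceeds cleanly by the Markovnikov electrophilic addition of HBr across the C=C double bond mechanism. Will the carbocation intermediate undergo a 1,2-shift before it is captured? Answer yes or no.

yes

The first-formed carbocation is secondary.
The adjacent cyclopentyl carbon already bears 2 other carbon substituents and has a hydrogen to migrate; after a 1,2-hydride shift from that carbon the positive charge sits on a tertiary centre.
Tertiary is more stable than secondary, so the shift occurs.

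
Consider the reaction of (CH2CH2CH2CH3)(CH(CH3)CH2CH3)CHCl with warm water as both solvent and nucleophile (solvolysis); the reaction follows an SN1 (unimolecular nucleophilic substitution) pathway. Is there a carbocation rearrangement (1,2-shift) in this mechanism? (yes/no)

The first-formed carbocation is secondary.
The adjacent sec-butyl carbon already bears 2 other carbon substituents and has a hydrogen to migrate; after a 1,2-hydride shift from that carbon the positive charge sits on a tertiary centre.
Tertiary is more stable than secondary, so the shift occurs.

yes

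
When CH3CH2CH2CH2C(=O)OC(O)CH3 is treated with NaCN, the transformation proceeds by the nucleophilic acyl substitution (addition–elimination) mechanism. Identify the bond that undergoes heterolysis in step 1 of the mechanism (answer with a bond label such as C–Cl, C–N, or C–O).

π(C=O)

Step 1: CN⁻ adds to the carbonyl carbon; the C=O π electrons shift onto oxygen and a tetrahedral alkoxide intermediate forms.
The bond broken in this step is the π(C=O) bond.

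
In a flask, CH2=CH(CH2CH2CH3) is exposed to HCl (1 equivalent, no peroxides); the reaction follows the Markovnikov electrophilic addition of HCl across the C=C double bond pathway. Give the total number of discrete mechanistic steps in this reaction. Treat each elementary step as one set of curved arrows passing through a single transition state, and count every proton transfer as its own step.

2

Step 1: The π electrons of the C=C bond attack a proton of HCl; Markovnikov addition places the new C–H on the less-substituted alkene carbon, so the positive charge ends up on the more-substituted carbon — a secondary carbocation. The H–Cl bond breaks heterolytically, releasing Cl⁻.
(No 1,2-shift: no single shift to an adjacent carbon would give a more stable cation.)
Step 2: Cl⁻ captures the cation: a lone pair on Cl⁻ fills the empty p orbital, producing the alkyl halide product.
Total: 2 elementary steps.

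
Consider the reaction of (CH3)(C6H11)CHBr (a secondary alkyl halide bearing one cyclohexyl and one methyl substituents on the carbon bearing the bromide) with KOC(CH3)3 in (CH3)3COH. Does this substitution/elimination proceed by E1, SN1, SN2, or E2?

Conditions: a strong/bulky base with a secondary substrate bearing a β-hydrogen.
These conditions are the textbook signature of the E2 pathway.
A strong (often hindered) base removes a β-H in concert with loss of the leaving group — bimolecular elimination.

E2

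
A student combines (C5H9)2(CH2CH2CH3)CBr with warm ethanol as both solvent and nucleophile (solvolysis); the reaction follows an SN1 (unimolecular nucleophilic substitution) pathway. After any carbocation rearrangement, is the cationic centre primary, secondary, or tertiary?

Step 1: Ionisation: the C–Br σ-bond cleaves heterolytically; both bonding electrons depart with Br⁻, leaving a tertiary carbocation at the α-carbon.
No single 1,2-shift to an adjacent carbon would give a more-substituted cation, so no rearrangement occurs.

tertiary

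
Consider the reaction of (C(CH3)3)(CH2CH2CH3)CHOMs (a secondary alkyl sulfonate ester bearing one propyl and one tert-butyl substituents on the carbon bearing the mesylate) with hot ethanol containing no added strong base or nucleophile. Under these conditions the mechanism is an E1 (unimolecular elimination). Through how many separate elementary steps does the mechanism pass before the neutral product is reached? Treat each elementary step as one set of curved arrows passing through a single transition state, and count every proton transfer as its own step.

3

Step 1: Unassisted departure of MsO⁻ (taking the C–O bonding pair) generates a secondary carbocation.
Step 2: Carbocation rearrangement: a 1,2-methyl shift from the adjacent tert-butyl carbon converts the initially-formed secondary cation into the more stable tertiary cation.
Step 3: An ethanol molecule (solvent) deprotonates a β-carbon; as the C–H bond breaks, those electrons form the new alkene π bond.
Total: 3 elementary steps.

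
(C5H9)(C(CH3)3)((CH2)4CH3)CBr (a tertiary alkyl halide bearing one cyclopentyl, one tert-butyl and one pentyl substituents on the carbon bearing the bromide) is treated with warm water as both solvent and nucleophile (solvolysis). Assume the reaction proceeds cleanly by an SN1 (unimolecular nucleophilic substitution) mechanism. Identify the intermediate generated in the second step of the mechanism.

oxonium ion

Step 1: Rate-determining heterolysis of the C–Br bond gives Br⁻ and a tertiary carbocation.
Step 2: H2O donates an oxygen lone pair into the empty p orbital of the cation, giving a protonated alcohol (an oxonium ion).
After step 2 the species present is an oxonium ion.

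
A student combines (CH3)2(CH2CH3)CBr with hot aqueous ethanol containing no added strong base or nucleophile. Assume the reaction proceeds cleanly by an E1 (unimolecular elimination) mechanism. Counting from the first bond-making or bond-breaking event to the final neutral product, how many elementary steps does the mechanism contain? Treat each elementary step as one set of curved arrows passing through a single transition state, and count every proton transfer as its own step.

2

Step 1: Rate-determining heterolysis of the C–Br bond gives Br⁻ and a tertiary carbocation.
(No 1,2-shift: no single shift to an adjacent carbon would give a more stable cation.)
Step 2: A water (or ethanol) molecule (solvent) deprotonates a β-carbon; as the C–H bond breaks, those electrons form the new alkene π bond.
Total: 2 elementary steps.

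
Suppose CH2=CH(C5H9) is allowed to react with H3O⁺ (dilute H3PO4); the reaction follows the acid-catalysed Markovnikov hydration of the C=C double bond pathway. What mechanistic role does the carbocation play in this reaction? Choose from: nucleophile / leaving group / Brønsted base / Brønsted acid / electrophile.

Step 3: Nucleophilic capture of the cation by H2O produces the protonated alcohol (an oxonium ion).
The carbocation accepts an electron pair into an empty or π* orbital — it is the electrophile.

electrophile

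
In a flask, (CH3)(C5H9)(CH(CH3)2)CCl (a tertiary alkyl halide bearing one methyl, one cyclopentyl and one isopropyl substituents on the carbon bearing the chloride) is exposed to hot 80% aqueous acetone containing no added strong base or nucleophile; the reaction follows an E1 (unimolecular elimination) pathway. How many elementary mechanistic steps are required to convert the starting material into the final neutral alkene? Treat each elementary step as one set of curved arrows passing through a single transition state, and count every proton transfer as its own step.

Step 1: Rate-determining heterolysis of the C–Cl bond gives Cl⁻ and a tertiary carbocation.
(No 1,2-shift: no single shift to an adjacent carbon would give a more stable cation.)
Step 2: A water molecule (solvent) deprotonates a β-carbon; as the C–H bond breaks, those electrons form the new alkene π bond.
Total: 2 elementary steps.

2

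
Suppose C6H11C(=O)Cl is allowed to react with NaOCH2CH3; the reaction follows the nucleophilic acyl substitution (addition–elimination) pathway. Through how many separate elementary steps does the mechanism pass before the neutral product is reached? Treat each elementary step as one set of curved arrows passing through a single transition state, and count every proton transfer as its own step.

Step 1: A lone pair on the O of CH3CH2O⁻ attacks the electrophilic acyl carbon; the π(C=O) electrons move onto oxygen, giving a tetrahedral intermediate.
Step 2: Collapse of the tetrahedral intermediate: the alkoxide oxygen pushes its lone pair back to re-form C=O while Cl⁻ leaves.
Total: 2 elementary steps.

2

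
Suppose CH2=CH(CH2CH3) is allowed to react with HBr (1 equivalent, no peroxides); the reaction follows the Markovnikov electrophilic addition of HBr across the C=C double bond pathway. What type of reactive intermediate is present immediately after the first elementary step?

Step 1: Electrophilic addition begins with the π(C=C) electrons forming a bond to the proton of HBr. Following Markovnikov's rule, the resulting cation is secondary. The H–Br bond breaks heterolytically, releasing Br⁻.
After step 1 the species present is a secondary carbocation.

secondary carbocation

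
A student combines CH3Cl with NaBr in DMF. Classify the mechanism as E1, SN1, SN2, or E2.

SN2

Conditions: a methyl substrate with a strong nucleophile in the polar aprotic solvent DMF.
These conditions are the textbook signature of the SN2 pathway.
An unhindered substrate with a strong nucleophile in a polar aprotic solvent favours one-step backside displacement.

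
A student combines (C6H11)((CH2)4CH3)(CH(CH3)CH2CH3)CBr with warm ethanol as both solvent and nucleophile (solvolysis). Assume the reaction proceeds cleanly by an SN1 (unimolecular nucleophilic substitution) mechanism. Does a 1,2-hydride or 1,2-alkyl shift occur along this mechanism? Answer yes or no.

The first-formed carbocation is tertiary.
No single 1,2-shift to an adjacent carbon would produce a more-substituted cation than the one already present, so no rearrangement occurs.

no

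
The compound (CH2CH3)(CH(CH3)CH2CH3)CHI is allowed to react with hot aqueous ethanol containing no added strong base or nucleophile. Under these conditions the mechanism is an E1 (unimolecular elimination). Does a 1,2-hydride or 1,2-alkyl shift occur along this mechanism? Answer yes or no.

The first-formed carbocation is secondary.
The adjacent sec-butyl carbon already bears 2 other carbon substituents and has a hydrogen to migrate; after a 1,2-hydride shift from that carbon the positive charge sits on a tertiary centre.
Tertiary is more stable than secondary, so the shift occurs.

yes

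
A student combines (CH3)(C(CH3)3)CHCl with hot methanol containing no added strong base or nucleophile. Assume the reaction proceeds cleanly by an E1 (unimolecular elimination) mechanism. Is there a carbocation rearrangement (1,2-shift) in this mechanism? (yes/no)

The first-formed carbocation is secondary.
The adjacent tert-butyl carbon has no hydrogen but bears methyl groups; migration of one methyl with its bonding pair (a 1,2-methyl shift) places the charge on a tertiary centre.
Tertiary is more stable than secondary, so the shift occurs.

yes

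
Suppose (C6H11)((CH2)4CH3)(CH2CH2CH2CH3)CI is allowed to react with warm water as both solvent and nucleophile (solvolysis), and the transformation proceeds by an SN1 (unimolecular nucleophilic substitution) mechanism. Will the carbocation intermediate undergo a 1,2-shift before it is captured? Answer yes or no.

no

The first-formed carbocation is tertiary.
No single 1,2-shift to an adjacent carbon would produce a more-substituted cation than the one already present, so no rearrangement occurs.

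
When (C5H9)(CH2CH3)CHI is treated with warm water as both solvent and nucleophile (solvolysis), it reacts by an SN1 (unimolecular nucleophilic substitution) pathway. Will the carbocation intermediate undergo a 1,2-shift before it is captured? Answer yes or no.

The first-formed carbocation is secondary.
The adjacent cyclopentyl carbon already bears 2 other carbon substituents and has a hydrogen to migrate; after a 1,2-hydride shift from that carbon the positive charge sits on a tertiary centre.
Tertiary is more stable than secondary, so the shift occurs.

yes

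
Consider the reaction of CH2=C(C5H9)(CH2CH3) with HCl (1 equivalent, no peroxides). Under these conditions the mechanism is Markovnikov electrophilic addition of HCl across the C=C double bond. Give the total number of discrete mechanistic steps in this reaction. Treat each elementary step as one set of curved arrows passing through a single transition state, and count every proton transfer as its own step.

Step 1: Electrophilic addition begins with the π(C=C) electrons forming a bond to the proton of HCl. Following Markovnikov's rule, the resulting cation is tertiary. The H–Cl bond breaks heterolytically, releasing Cl⁻.
(No 1,2-shift: no single shift to an adjacent carbon would give a more stable cation.)
Step 2: Nucleophilic attack by Cl⁻ on the carbocation completes the addition, giving R–Cl.
Total: 2 elementary steps.

2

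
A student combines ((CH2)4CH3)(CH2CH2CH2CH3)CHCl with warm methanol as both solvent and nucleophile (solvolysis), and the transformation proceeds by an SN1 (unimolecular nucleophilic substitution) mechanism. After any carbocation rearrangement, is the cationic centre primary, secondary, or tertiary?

secondary

Step 1: The C–Cl bond breaks with both electrons going to the chloride; Cl⁻ leaves and a secondary carbocation remains.
No single 1,2-shift to an adjacent carbon would give a more-substituted cation, so no rearrangement occurs.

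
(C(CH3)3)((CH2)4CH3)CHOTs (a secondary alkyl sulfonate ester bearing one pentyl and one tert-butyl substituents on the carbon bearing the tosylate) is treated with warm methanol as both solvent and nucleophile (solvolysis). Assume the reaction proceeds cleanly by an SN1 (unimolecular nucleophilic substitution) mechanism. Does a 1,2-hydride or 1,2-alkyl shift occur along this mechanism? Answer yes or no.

yes

The first-formed carbocation is secondary.
The adjacent tert-butyl carbon has no hydrogen but bears methyl groups; migration of one methyl with its bonding pair (a 1,2-methyl shift) places the charge on a tertiary centre.
Tertiary is more stable than secondary, so the shift occurs.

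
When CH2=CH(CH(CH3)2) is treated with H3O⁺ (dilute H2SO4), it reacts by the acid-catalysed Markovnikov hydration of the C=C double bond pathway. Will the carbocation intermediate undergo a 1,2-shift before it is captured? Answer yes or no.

yes

The first-formed carbocation is secondary.
The adjacent isopropyl carbon already bears 2 other carbon substituents and has a hydrogen to migrate; after a 1,2-hydride shift from that carbon the positive charge sits on a tertiary centre.
Tertiary is more stable than secondary, so the shift occurs.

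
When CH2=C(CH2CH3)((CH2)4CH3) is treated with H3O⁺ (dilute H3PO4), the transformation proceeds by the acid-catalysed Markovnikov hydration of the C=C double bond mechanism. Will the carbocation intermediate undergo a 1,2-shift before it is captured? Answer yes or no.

The first-formed carbocation is tertiary.
No single 1,2-shift to an adjacent carbon would produce a more-substituted cation than the one already present, so no rearrangement occurs.

no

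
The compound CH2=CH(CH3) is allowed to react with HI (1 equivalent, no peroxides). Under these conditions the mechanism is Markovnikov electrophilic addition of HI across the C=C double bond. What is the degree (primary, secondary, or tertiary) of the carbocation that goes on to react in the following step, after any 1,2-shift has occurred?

Step 1: Protonation of the alkene by HI: the π bond acts as the nucleophile and picks up H⁺, giving the more stable (Markovnikov) secondary carbocation. The H–I bond breaks heterolytically, releasing I⁻.
No single 1,2-shift to an adjacent carbon would give a more-substituted cation, so no rearrangement occurs.

secondary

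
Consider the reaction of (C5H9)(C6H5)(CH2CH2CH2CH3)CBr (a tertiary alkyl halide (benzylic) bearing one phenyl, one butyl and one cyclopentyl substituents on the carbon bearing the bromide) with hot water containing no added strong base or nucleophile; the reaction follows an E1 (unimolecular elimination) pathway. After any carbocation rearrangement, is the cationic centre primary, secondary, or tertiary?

tertiary

Step 1: The C–Br bond breaks with both electrons going to the bromide; Br⁻ leaves and a tertiary carbocation remains.
No single 1,2-shift to an adjacent carbon would give a more-substituted cation, so no rearrangement occurs.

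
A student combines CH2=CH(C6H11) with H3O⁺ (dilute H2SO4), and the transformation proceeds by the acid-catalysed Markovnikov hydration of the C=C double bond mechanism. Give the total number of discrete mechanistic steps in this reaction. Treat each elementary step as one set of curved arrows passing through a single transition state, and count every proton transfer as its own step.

4

Step 1: Protonation of the alkene by H3O⁺: the π bond acts as the nucleophile and picks up H⁺, giving the more stable (Markovnikov) secondary carbocation. H2O is released.
Step 2: A hydride (H with its bonding pair) migrates from the adjacent cyclohexyl carbon to the cationic centre — a 1,2-hydride shift — upgrading the secondary cation to a tertiary one.
Step 3: Nucleophilic capture of the cation by H2O produces the protonated alcohol (an oxonium ion).
Step 4: Proton transfer from the O–H of the oxonium ion to H2O completes the catalytic cycle and yields the alcohol.
Total: 4 elementary steps.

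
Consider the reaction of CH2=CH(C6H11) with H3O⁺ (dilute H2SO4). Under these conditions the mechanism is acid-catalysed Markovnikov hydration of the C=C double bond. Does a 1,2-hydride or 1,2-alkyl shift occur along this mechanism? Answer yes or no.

yes

The first-formed carbocation is secondary.
The adjacent cyclohexyl carbon already bears 2 other carbon substituents and has a hydrogen to migrate; after a 1,2-hydride shift from that carbon the positive charge sits on a tertiary centre.
Tertiary is more stable than secondary, so the shift occurs.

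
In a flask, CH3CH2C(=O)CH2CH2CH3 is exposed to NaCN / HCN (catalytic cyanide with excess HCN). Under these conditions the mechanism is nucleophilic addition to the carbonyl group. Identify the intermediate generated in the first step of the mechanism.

Step 1: Nucleophilic addition: CN⁻ adds to the carbonyl carbon, pushing the π(C=O) electron pair onto oxygen and giving a tetrahedral alkoxide.
After step 1 the species present is a tetrahedral alkoxide intermediate.

tetrahedral alkoxide intermediate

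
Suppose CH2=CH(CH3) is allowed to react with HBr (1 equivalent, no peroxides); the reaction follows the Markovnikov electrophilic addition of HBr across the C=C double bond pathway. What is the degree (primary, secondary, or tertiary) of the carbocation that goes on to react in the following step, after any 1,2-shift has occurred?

Step 1: Protonation of the alkene by HBr: the π bond acts as the nucleophile and picks up H⁺, giving the more stable (Markovnikov) secondary carbocation. The H–Br bond breaks heterolytically, releasing Br⁻.
No single 1,2-shift to an adjacent carbon would give a more-substituted cation, so no rearrangement occurs.

secondary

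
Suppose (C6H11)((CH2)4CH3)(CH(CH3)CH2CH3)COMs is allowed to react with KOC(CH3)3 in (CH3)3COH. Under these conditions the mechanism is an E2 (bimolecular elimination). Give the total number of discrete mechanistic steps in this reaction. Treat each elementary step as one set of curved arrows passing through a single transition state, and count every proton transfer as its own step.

Step 1: The strong base (CH3)3CO⁻ removes a β-hydrogen; in the same concerted event the electrons of the breaking C–H bond form the new π(C=C) bond and the C–O σ-bond breaks, expelling MsO⁻. Anti-periplanar geometry; one transition state.
Total: 1 elementary step.

1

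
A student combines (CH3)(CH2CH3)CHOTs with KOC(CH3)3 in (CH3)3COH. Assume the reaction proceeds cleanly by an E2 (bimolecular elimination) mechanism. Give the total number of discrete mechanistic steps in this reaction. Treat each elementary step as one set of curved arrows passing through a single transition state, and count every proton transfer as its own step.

Step 1: Concerted anti-periplanar elimination: (CH3)3CO⁻ abstracts a β-H while TsO⁻ leaves, and the C–H electrons become the new C=C π bond — all in a single transition state.
Total: 1 elementary step.

1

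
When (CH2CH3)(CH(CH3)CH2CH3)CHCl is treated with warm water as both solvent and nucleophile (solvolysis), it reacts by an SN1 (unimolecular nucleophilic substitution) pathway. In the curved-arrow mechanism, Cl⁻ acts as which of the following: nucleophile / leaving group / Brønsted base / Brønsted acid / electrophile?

leaving group

Step 1: Ionisation: the C–Cl σ-bond cleaves heterolytically; both bonding electrons depart with Cl⁻, leaving a secondary carbocation at the α-carbon.
Cl⁻ departs with both electrons of the breaking σ-bond — that is the definition of a leaving group.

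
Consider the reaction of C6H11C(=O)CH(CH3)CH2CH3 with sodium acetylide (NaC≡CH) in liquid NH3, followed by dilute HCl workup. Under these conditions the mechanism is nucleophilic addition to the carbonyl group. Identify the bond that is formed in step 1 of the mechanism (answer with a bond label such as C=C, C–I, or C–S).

C–C

Step 1: HC≡C⁻ attacks the sp² carbonyl carbon; the C=O π bond breaks and the electrons end up as a lone pair on the alkoxide oxygen of the tetrahedral intermediate.
The bond formed in this step is the C–C bond.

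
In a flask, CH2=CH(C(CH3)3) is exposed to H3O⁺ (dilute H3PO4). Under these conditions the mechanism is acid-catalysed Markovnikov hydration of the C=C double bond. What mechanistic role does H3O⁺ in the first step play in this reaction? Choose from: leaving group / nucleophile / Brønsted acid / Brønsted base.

Step 1: The π electrons of the C=C bond attack a proton of H3O⁺; Markovnikov addition places the new C–H on the less-substituted alkene carbon, so the positive charge ends up on the more-substituted carbon — a secondary carbocation. H2O is released.
H3O⁺ in the first step donates a proton in a proton-transfer step — a Brønsted acid.

Brønsted acid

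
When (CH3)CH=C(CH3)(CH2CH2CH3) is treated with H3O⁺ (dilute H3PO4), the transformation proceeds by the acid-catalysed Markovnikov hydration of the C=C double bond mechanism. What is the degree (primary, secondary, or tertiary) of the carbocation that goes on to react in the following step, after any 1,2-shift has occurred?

Step 1: Protonation of the alkene by H3O⁺: the π bond acts as the nucleophile and picks up H⁺, giving the more stable (Markovnikov) tertiary carbocation. H2O is released.
No single 1,2-shift to an adjacent carbon would give a more-substituted cation, so no rearrangement occurs.

tertiary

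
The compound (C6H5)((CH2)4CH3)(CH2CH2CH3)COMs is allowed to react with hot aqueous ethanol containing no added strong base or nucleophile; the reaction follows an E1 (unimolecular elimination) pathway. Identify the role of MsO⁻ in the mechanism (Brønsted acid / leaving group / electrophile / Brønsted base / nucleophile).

Step 1: The C–O bond breaks with both electrons going to the mesylate; MsO⁻ leaves and a tertiary carbocation remains.
MsO⁻ departs with both electrons of the breaking σ-bond — that is the definition of a leaving group.

leaving group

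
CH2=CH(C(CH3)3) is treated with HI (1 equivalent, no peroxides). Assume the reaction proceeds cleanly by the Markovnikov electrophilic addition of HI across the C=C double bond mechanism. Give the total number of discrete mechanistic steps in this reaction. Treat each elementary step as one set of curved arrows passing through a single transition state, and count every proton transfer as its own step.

Step 1: Protonation of the alkene by HI: the π bond acts as the nucleophile and picks up H⁺, giving the more stable (Markovnikov) secondary carbocation. The H–I bond breaks heterolytically, releasing I⁻.
Step 2: A methyl group with its bonding pair migrates from the adjacent tert-butyl carbon to the cationic centre — a 1,2-methyl shift — upgrading the secondary cation to a tertiary one.
Step 3: Nucleophilic attack by I⁻ on the carbocation completes the addition, giving R–I.
Total: 3 elementary steps.

3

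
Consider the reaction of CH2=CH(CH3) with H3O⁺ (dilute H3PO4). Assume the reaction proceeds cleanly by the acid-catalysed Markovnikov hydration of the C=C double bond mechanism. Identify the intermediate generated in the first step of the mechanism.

Step 1: The π electrons of the C=C bond attack a proton of H3O⁺; Markovnikov addition places the new C–H on the less-substituted alkene carbon, so the positive charge ends up on the more-substituted carbon — a secondary carbocation. H2O is released.
After step 1 the species present is a secondary carbocation.

secondary carbocation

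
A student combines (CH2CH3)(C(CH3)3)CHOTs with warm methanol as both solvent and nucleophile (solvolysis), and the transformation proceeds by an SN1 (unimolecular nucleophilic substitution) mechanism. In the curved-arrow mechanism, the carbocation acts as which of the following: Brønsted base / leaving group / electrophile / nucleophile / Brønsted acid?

electrophile

Step 3: A lone pair on the oxygen of CH3OH attacks the carbocation, forming a new C–O σ-bond and an oxonium ion.
The carbocation accepts an electron pair into an empty or π* orbital — it is the electrophile.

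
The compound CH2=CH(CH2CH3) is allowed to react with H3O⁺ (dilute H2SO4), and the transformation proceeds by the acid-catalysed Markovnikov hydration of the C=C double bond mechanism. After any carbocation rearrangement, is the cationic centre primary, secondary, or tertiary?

secondary

Step 1: Protonation of the alkene by H3O⁺: the π bond acts as the nucleophile and picks up H⁺, giving the more stable (Markovnikov) secondary carbocation. H2O is released.
No single 1,2-shift to an adjacent carbon would give a more-substituted cation, so no rearrangement occurs.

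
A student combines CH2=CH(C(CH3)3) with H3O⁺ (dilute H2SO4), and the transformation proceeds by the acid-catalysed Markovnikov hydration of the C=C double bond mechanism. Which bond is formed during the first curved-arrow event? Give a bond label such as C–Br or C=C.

Step 1: The π electrons of the C=C bond attack a proton of H3O⁺; Markovnikov addition places the new C–H on the less-substituted alkene carbon, so the positive charge ends up on the more-substituted carbon — a secondary carbocation. H2O is released.
The bond formed in this step is the C–H bond.

C–H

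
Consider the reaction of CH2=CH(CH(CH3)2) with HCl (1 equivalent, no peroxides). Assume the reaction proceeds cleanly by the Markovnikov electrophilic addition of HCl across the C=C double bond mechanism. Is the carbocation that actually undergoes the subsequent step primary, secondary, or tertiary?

tertiary

Step 1: Protonation of the alkene by HCl: the π bond acts as the nucleophile and picks up H⁺, giving the more stable (Markovnikov) secondary carbocation. The H–Cl bond breaks heterolytically, releasing Cl⁻.
Step 2: A 1,2-hydride shift from the adjacent isopropyl carbon moves the positive charge from the secondary centre to an adjacent carbon, generating a more stable tertiary carbocation.
The cation rearranges from secondary to tertiary via a 1,2-hydride shift from the adjacent isopropyl carbon; the tertiary cation is what reacts next.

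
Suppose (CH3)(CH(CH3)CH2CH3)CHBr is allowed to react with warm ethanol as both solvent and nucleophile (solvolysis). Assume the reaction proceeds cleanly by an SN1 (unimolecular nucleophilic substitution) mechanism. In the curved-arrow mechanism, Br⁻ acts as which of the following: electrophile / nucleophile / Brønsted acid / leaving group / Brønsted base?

leaving group

Step 1: Unassisted departure of Br⁻ (taking the C–Br bonding pair) generates a secondary carbocation.
Br⁻ departs with both electrons of the breaking σ-bond — that is the definition of a leaving group.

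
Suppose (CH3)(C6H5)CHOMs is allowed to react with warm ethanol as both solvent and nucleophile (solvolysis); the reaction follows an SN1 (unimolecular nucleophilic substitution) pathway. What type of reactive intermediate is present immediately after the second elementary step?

oxonium ion

Step 1: Rate-determining heterolysis of the C–O bond gives MsO⁻ and a secondary carbocation.
Step 2: Nucleophilic capture: the oxygen of CH3CH2OH bonds to the cationic carbon, producing an oxonium-ion intermediate.
After step 2 the species present is an oxonium ion.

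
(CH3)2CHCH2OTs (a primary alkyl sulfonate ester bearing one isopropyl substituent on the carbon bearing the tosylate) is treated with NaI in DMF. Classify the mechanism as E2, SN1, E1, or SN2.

Conditions: a primary substrate with a strong nucleophile in the polar aprotic solvent DMF.
These conditions are the textbook signature of the SN2 pathway.
An unhindered substrate with a strong nucleophile in a polar aprotic solvent favours one-step backside displacement.

SN2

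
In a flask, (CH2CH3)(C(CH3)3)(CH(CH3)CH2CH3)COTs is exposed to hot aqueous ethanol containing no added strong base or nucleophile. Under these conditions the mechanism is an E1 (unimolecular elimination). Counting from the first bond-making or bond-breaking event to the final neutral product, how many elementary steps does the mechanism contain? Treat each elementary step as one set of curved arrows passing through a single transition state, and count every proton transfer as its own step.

2

Step 1: Ionisation: the C–O σ-bond cleaves heterolytically; both bonding electrons depart with TsO⁻, leaving a tertiary carbocation at the α-carbon.
(No 1,2-shift: no single shift to an adjacent carbon would give a more stable cation.)
Step 2: A weak base (a water (or ethanol) molecule from the solvent) removes a proton from a carbon adjacent to the cationic centre; the electrons of that C–H bond become the new π(C=C) bond, giving the alkene.
Total: 2 elementary steps.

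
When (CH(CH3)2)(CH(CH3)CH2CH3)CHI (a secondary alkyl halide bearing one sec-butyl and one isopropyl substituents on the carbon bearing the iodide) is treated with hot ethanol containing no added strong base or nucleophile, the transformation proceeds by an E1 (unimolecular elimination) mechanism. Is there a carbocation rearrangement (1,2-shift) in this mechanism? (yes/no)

The first-formed carbocation is secondary.
The adjacent sec-butyl carbon already bears 2 other carbon substituents and has a hydrogen to migrate; after a 1,2-hydride shift from that carbon the positive charge sits on a tertiary centre.
Tertiary is more stable than secondary, so the shift occurs.

yes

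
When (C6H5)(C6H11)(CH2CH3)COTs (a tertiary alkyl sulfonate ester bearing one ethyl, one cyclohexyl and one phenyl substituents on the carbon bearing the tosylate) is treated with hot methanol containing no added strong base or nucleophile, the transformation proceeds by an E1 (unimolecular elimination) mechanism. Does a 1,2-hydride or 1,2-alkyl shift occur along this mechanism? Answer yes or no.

The first-formed carbocation is tertiary.
No single 1,2-shift to an adjacent carbon would produce a more-substituted cation than the one already present, so no rearrangement occurs.

no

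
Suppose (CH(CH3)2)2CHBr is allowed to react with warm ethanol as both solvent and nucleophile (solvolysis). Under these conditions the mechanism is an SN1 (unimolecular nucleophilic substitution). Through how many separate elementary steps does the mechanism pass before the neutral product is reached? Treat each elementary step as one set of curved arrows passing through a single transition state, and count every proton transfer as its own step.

4

Step 1: Unassisted departure of Br⁻ (taking the C–Br bonding pair) generates a secondary carbocation.
Step 2: A hydride (H with its bonding pair) migrates from the adjacent isopropyl carbon to the cationic centre — a 1,2-hydride shift — upgrading the secondary cation to a tertiary one.
Step 3: A lone pair on the oxygen of CH3CH2OH attacks the carbocation, forming a new C–O σ-bond and an oxonium ion.
Step 4: Deprotonation of the oxonium oxygen by solvent ethanol yields the neutral ether.
Total: 4 elementary steps.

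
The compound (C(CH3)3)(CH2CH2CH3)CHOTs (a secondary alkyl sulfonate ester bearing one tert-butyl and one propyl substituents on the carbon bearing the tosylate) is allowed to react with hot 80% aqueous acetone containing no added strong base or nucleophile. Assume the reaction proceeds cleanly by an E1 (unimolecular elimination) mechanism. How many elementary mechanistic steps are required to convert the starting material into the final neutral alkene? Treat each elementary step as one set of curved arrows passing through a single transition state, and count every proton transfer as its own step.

Step 1: Unassisted departure of TsO⁻ (taking the C–O bonding pair) generates a secondary carbocation.
Step 2: A 1,2-methyl shift from the adjacent tert-butyl carbon moves the positive charge from the secondary centre to an adjacent carbon, generating a more stable tertiary carbocation.
Step 3: Loss of a β-proton to a water molecule of the solvent: the C–H bonding pair collapses toward the cationic carbon to form the C=C π bond, yielding the alkene.
Total: 3 elementary steps.

3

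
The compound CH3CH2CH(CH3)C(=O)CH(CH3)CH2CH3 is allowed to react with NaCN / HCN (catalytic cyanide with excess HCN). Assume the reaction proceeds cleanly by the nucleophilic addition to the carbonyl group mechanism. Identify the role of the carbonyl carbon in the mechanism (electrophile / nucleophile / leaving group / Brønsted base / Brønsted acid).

electrophile

Step 1: Nucleophilic addition: CN⁻ adds to the carbonyl carbon, pushing the π(C=O) electron pair onto oxygen and giving a tetrahedral alkoxide.
The carbonyl carbon accepts an electron pair into an empty or π* orbital — it is the electrophile.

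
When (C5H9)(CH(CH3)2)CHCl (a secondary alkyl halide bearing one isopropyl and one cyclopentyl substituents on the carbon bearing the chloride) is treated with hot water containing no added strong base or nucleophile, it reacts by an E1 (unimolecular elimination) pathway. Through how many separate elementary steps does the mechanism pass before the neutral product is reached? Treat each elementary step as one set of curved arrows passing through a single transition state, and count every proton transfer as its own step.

3

Step 1: The C–Cl bond breaks with both electrons going to the chloride; Cl⁻ leaves and a secondary carbocation remains.
Step 2: Carbocation rearrangement: a 1,2-hydride shift from the adjacent isopropyl carbon converts the initially-formed secondary cation into the more stable tertiary cation.
Step 3: Loss of a β-proton to a water molecule of the solvent: the C–H bonding pair collapses toward the cationic carbon to form the C=C π bond, yielding the alkene.
Total: 3 elementary steps.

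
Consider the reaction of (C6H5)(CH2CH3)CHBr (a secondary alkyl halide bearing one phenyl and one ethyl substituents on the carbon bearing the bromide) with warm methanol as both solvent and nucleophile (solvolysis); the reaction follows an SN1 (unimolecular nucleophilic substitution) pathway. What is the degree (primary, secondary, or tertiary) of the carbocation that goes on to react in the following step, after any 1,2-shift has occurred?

Step 1: Ionisation: the C–Br σ-bond cleaves heterolytically; both bonding electrons depart with Br⁻, leaving a secondary carbocation at the α-carbon.
No single 1,2-shift to an adjacent carbon would give a more-substituted cation, so no rearrangement occurs.

secondary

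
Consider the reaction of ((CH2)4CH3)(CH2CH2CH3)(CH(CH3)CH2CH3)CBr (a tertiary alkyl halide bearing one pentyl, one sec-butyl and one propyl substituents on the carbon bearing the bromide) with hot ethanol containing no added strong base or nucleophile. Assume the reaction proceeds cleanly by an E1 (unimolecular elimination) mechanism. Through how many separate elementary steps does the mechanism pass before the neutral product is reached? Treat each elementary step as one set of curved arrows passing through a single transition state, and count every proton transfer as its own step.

Step 1: Ionisation: the C–Br σ-bond cleaves heterolytically; both bonding electrons depart with Br⁻, leaving a tertiary carbocation at the α-carbon.
(No 1,2-shift: no single shift to an adjacent carbon would give a more stable cation.)
Step 2: An ethanol molecule (solvent) deprotonates a β-carbon; as the C–H bond breaks, those electrons form the new alkene π bond.
Total: 2 elementary steps.

2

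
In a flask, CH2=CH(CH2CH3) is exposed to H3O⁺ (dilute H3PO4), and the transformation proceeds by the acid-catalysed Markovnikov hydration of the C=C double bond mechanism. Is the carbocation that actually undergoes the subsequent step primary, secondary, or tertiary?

Step 1: Protonation of the alkene by H3O⁺: the π bond acts as the nucleophile and picks up H⁺, giving the more stable (Markovnikov) secondary carbocation. H2O is released.
No single 1,2-shift to an adjacent carbon would give a more-substituted cation, so no rearrangement occurs.

secondary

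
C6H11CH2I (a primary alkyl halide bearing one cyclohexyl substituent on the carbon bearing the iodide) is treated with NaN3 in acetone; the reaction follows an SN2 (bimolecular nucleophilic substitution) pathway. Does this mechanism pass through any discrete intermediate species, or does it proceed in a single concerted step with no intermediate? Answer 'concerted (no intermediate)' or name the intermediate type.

concerted (no intermediate)

N3⁻ attacks the back face of the α-carbon while I⁻ departs with the C–I bonding pair — a single concerted displacement through a pentacoordinate transition state.
All bond changes occur in one transition state; no discrete intermediate is formed.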